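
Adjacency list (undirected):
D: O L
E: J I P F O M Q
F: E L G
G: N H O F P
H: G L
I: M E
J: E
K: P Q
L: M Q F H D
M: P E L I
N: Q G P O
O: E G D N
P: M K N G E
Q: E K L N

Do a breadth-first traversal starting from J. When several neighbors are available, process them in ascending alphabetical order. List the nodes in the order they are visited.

J, E, F, I, M, O, P, Q, G, L, D, N, K, H

Visit J; enqueue E → queue [E]
Visit E; enqueue F, I, M, O, P, Q → queue [F, I, M, O, P, Q]
Visit F; enqueue G, L → queue [I, M, O, P, Q, G, L]
Visit I → queue [M, O, P, Q, G, L]
Visit M → queue [O, P, Q, G, L]
Visit O; enqueue D, N → queue [P, Q, G, L, D, N]
Visit P; enqueue K → queue [Q, G, L, D, N, K]
Visit Q → queue [G, L, D, N, K]
Visit G; enqueue H → queue [L, D, N, K, H]
Visit L → queue [D, N, K, H]
Visit D → queue [N, K, H]
Visit N → queue [K, H]
Visit K → queue [H]
Visit H → queue []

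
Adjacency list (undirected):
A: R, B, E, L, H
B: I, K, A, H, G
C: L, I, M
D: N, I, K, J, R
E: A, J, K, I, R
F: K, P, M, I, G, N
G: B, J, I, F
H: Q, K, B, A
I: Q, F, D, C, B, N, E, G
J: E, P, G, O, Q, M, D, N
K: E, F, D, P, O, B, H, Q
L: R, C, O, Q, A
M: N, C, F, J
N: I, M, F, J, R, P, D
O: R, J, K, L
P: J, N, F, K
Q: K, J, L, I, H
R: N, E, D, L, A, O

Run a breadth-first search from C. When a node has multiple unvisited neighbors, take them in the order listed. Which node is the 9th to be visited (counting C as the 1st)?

Visit C; enqueue L, I, M → queue [L, I, M]
Visit L; enqueue R, O, Q, A → queue [I, M, R, O, Q, A]
Visit I; enqueue F, D, B, N, E, G → queue [M, R, O, Q, A, F, D, B, N, E, G]
Visit M; enqueue J → queue [R, O, Q, A, F, D, B, N, E, G, J]
Visit R → queue [O, Q, A, F, D, B, N, E, G, J]
Visit O; enqueue K → queue [Q, A, F, D, B, N, E, G, J, K]
Visit Q; enqueue H → queue [A, F, D, B, N, E, G, J, K, H]
Visit A → queue [F, D, B, N, E, G, J, K, H]
Visit F; enqueue P → queue [D, B, N, E, G, J, K, H, P]
Visit D → queue [B, N, E, G, J, K, H, P]
Visit B → queue [N, E, G, J, K, H, P]
Visit N → queue [E, G, J, K, H, P]
Visit E → queue [G, J, K, H, P]
Visit G → queue [J, K, H, P]
Visit J → queue [K, H, P]
Visit K → queue [H, P]
Visit H → queue [P]
Visit P → queue []

Visit order: C, L, I, M, R, O, Q, A, F, D, B, N, E, G, J, K, H, P

F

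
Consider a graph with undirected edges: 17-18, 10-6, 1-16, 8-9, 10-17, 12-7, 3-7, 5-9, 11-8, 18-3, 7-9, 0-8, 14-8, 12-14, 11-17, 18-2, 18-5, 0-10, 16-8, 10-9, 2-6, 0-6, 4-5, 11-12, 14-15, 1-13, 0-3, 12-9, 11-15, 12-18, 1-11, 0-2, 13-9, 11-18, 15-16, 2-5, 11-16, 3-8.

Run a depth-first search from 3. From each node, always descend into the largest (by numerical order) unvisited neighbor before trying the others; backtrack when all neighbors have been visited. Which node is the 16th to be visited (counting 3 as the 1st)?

4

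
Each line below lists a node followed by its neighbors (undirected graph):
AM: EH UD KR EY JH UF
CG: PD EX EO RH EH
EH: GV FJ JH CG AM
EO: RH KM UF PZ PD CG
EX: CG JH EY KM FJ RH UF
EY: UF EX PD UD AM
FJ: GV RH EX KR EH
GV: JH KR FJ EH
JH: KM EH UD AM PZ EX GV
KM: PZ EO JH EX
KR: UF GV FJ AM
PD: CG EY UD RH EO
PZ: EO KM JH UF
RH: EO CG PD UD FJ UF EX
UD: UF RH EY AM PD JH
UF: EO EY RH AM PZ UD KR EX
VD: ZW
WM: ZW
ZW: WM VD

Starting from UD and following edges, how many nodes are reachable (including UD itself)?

16

BFS from UD visits: UD, UF, RH, EY, AM, PD, JH, EO, PZ, KR, EX, CG, FJ, EH, KM, GV
Reachable nodes: 16 of 19 total.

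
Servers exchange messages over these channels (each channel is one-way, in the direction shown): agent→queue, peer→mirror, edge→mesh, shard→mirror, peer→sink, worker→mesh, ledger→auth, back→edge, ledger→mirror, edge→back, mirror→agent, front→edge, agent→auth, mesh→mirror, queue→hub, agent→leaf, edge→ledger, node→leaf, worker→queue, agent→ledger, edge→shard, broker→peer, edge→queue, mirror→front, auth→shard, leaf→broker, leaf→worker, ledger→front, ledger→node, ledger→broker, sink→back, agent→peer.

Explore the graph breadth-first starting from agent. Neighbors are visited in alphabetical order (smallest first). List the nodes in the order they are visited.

Visit agent; enqueue auth, leaf, ledger, peer, queue → queue [auth, leaf, ledger, peer, queue]
Visit auth; enqueue shard → queue [leaf, ledger, peer, queue, shard]
Visit leaf; enqueue broker, worker → queue [ledger, peer, queue, shard, broker, worker]
Visit ledger; enqueue front, mirror, node → queue [peer, queue, shard, broker, worker, front, mirror, node]
Visit peer; enqueue sink → queue [queue, shard, broker, worker, front, mirror, node, sink]
Visit queue; enqueue hub → queue [shard, broker, worker, front, mirror, node, sink, hub]
Visit shard → queue [broker, worker, front, mirror, node, sink, hub]
Visit broker → queue [worker, front, mirror, node, sink, hub]
Visit worker; enqueue mesh → queue [front, mirror, node, sink, hub, mesh]
Visit front; enqueue edge → queue [mirror, node, sink, hub, mesh, edge]
Visit mirror → queue [node, sink, hub, mesh, edge]
Visit node → queue [sink, hub, mesh, edge]
Visit sink; enqueue back → queue [hub, mesh, edge, back]
Visit hub → queue [mesh, edge, back]
Visit mesh → queue [edge, back]
Visit edge → queue [back]
Visit back → queue []

agent auth leaf ledger peer queue shard broker worker front mirror node sink hub mesh edge back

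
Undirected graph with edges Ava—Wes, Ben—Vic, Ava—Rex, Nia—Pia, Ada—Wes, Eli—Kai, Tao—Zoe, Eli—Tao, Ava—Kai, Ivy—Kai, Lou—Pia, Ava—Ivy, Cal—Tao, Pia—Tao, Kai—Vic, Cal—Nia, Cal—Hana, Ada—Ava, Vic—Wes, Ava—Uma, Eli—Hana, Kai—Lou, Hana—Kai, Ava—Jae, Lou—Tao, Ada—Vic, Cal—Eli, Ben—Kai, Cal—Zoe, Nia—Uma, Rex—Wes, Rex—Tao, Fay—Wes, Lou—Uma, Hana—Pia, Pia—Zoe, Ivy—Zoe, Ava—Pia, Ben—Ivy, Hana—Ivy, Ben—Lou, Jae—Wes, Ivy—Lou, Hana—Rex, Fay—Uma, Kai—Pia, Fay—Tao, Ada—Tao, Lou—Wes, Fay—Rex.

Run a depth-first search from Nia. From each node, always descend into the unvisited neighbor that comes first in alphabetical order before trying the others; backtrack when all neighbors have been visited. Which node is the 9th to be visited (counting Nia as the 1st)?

Fay

Visit Nia
Nia → Cal
Cal → Eli
Eli → Hana
Hana → Ivy
Ivy → Ava
Ava → Ada
Ada → Tao
Tao → Fay
Fay → Rex
Rex → Wes
Wes → Jae
Wes → Lou
Lou → Ben
Ben → Kai
Kai → Pia
Pia → Zoe
Kai → Vic
Lou → Uma

Visit order: Nia, Cal, Eli, Hana, Ivy, Ava, Ada, Tao, Fay, Rex, Wes, Jae, Lou, Ben, Kai, Pia, Zoe, Vic, Uma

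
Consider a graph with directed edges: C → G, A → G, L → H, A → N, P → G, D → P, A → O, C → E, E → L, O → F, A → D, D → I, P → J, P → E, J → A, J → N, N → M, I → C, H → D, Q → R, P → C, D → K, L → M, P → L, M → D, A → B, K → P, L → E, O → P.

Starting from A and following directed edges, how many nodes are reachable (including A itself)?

BFS from A visits: A, B, D, G, N, O, I, K, P, M, F, C, E, J, L, H
Reachable nodes: 16 of 18 total.

16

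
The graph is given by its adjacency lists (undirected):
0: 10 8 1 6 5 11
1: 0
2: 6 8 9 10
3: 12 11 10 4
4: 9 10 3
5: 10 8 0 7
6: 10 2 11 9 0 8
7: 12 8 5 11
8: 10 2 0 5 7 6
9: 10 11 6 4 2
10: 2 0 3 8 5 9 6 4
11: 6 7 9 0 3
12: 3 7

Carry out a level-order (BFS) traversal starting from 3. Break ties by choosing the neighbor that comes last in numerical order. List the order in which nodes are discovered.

3 12 11 10 4 7 9 6 0 8 5 2 1

Visit 3; enqueue 12, 11, 10, 4 → queue [12, 11, 10, 4]
Visit 12; enqueue 7 → queue [11, 10, 4, 7]
Visit 11; enqueue 9, 6, 0 → queue [10, 4, 7, 9, 6, 0]
Visit 10; enqueue 8, 5, 2 → queue [4, 7, 9, 6, 0, 8, 5, 2]
Visit 4 → queue [7, 9, 6, 0, 8, 5, 2]
Visit 7 → queue [9, 6, 0, 8, 5, 2]
Visit 9 → queue [6, 0, 8, 5, 2]
Visit 6 → queue [0, 8, 5, 2]
Visit 0; enqueue 1 → queue [8, 5, 2, 1]
Visit 8 → queue [5, 2, 1]
Visit 5 → queue [2, 1]
Visit 2 → queue [1]
Visit 1 → queue []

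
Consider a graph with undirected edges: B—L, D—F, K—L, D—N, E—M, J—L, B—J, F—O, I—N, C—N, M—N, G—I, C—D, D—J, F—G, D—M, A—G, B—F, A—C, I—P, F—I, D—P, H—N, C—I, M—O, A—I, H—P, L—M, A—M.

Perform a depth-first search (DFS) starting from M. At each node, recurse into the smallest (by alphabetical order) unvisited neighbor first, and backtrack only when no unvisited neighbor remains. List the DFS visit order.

M, A, C, D, F, B, J, L, K, G, I, N, H, P, O, E

Visit M
M → A
A → C
C → D
D → F
F → B
B → J
J → L
L → K
F → G
G → I
I → N
N → H
H → P
F → O
M → E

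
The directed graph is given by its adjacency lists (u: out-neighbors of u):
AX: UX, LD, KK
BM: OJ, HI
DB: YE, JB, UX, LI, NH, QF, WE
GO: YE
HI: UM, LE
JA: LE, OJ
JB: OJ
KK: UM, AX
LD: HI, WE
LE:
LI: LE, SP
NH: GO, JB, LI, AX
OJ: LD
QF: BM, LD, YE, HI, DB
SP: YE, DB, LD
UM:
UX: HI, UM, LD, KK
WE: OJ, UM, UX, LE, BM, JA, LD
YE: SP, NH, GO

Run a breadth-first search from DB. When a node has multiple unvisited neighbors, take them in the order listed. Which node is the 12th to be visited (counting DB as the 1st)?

Visit DB; enqueue YE, JB, UX, LI, NH, QF, WE → queue [YE, JB, UX, LI, NH, QF, WE]
Visit YE; enqueue SP, GO → queue [JB, UX, LI, NH, QF, WE, SP, GO]
Visit JB; enqueue OJ → queue [UX, LI, NH, QF, WE, SP, GO, OJ]
Visit UX; enqueue HI, UM, LD, KK → queue [LI, NH, QF, WE, SP, GO, OJ, HI, UM, LD, KK]
Visit LI; enqueue LE → queue [NH, QF, WE, SP, GO, OJ, HI, UM, LD, KK, LE]
Visit NH; enqueue AX → queue [QF, WE, SP, GO, OJ, HI, UM, LD, KK, LE, AX]
Visit QF; enqueue BM → queue [WE, SP, GO, OJ, HI, UM, LD, KK, LE, AX, BM]
Visit WE; enqueue JA → queue [SP, GO, OJ, HI, UM, LD, KK, LE, AX, BM, JA]
Visit SP → queue [GO, OJ, HI, UM, LD, KK, LE, AX, BM, JA]
Visit GO → queue [OJ, HI, UM, LD, KK, LE, AX, BM, JA]
Visit OJ → queue [HI, UM, LD, KK, LE, AX, BM, JA]
Visit HI → queue [UM, LD, KK, LE, AX, BM, JA]
Visit UM → queue [LD, KK, LE, AX, BM, JA]
Visit LD → queue [KK, LE, AX, BM, JA]
Visit KK → queue [LE, AX, BM, JA]
Visit LE → queue [AX, BM, JA]
Visit AX → queue [BM, JA]
Visit BM → queue [JA]
Visit JA → queue []

Visit order: DB, YE, JB, UX, LI, NH, QF, WE, SP, GO, OJ, HI, UM, LD, KK, LE, AX, BM, JA

HI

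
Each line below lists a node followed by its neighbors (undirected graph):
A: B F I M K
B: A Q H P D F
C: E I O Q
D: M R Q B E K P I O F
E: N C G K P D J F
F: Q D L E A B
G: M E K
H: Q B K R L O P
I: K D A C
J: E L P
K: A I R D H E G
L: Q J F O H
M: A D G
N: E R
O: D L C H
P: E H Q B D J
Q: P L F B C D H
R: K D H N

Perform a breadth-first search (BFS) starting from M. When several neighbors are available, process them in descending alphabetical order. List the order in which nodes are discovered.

Visit M; enqueue G, D, A → queue [G, D, A]
Visit G; enqueue K, E → queue [D, A, K, E]
Visit D; enqueue R, Q, P, O, I, F, B → queue [A, K, E, R, Q, P, O, I, F, B]
Visit A → queue [K, E, R, Q, P, O, I, F, B]
Visit K; enqueue H → queue [E, R, Q, P, O, I, F, B, H]
Visit E; enqueue N, J, C → queue [R, Q, P, O, I, F, B, H, N, J, C]
Visit R → queue [Q, P, O, I, F, B, H, N, J, C]
Visit Q; enqueue L → queue [P, O, I, F, B, H, N, J, C, L]
Visit P → queue [O, I, F, B, H, N, J, C, L]
Visit O → queue [I, F, B, H, N, J, C, L]
Visit I → queue [F, B, H, N, J, C, L]
Visit F → queue [B, H, N, J, C, L]
Visit B → queue [H, N, J, C, L]
Visit H → queue [N, J, C, L]
Visit N → queue [J, C, L]
Visit J → queue [C, L]
Visit C → queue [L]
Visit L → queue []

M G D A K E R Q P O I F B H N J C L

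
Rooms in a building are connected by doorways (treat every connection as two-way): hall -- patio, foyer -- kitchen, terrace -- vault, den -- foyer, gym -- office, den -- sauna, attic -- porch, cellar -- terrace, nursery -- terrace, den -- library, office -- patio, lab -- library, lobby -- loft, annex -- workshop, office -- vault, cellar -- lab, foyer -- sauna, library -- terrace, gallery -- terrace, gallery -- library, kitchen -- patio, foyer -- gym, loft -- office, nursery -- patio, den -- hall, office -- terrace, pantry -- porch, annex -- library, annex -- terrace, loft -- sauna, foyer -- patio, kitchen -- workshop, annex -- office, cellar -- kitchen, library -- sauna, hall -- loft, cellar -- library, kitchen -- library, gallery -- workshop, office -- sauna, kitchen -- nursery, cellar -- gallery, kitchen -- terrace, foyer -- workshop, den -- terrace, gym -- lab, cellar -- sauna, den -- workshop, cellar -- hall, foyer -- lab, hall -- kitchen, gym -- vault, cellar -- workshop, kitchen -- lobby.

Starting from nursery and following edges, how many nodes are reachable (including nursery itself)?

19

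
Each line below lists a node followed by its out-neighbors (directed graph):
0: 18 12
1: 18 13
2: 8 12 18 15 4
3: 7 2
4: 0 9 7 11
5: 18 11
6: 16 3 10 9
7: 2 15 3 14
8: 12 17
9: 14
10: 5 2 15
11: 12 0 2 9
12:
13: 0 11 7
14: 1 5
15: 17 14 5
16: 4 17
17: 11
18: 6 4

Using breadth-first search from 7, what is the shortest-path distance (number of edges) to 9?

3

Level 0: 7
Level 1: 2, 3, 14, 15
Level 2: 1, 4, 5, 8, 12, 17, 18
Level 3: 0, 6, 9, 11, 13
Level 4: 10, 16
9 first appears at level 3.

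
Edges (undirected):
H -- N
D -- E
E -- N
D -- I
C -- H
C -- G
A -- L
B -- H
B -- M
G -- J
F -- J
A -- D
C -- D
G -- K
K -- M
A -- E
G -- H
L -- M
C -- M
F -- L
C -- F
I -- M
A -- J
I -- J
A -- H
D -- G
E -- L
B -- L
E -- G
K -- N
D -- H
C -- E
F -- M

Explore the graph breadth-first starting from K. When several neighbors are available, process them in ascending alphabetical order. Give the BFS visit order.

K -> G -> M -> N -> C -> D -> E -> H -> J -> B -> F -> I -> L -> A

Visit K; enqueue G, M, N → queue [G, M, N]
Visit G; enqueue C, D, E, H, J → queue [M, N, C, D, E, H, J]
Visit M; enqueue B, F, I, L → queue [N, C, D, E, H, J, B, F, I, L]
Visit N → queue [C, D, E, H, J, B, F, I, L]
Visit C → queue [D, E, H, J, B, F, I, L]
Visit D; enqueue A → queue [E, H, J, B, F, I, L, A]
Visit E → queue [H, J, B, F, I, L, A]
Visit H → queue [J, B, F, I, L, A]
Visit J → queue [B, F, I, L, A]
Visit B → queue [F, I, L, A]
Visit F → queue [I, L, A]
Visit I → queue [L, A]
Visit L → queue [A]
Visit A → queue []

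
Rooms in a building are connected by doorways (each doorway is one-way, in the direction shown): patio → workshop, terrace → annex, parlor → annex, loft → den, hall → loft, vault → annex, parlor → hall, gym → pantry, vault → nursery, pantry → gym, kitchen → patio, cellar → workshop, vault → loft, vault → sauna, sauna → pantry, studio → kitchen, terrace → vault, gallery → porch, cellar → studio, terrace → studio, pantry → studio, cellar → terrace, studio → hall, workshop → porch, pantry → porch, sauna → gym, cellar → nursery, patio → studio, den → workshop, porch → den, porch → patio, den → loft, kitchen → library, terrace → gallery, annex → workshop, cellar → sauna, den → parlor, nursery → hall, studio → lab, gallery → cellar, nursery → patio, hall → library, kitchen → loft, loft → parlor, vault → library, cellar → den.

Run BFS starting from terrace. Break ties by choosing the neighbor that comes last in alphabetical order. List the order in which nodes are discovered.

terrace, vault, studio, gallery, annex, sauna, nursery, loft, library, lab, kitchen, hall, porch, cellar, workshop, pantry, gym, patio, parlor, den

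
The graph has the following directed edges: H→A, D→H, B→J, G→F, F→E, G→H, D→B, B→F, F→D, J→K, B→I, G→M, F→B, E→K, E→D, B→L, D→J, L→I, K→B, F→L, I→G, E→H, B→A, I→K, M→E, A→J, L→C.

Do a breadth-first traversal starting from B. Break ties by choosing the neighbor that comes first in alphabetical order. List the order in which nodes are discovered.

Visit B; enqueue A, F, I, J, L → queue [A, F, I, J, L]
Visit A → queue [F, I, J, L]
Visit F; enqueue D, E → queue [I, J, L, D, E]
Visit I; enqueue G, K → queue [J, L, D, E, G, K]
Visit J → queue [L, D, E, G, K]
Visit L; enqueue C → queue [D, E, G, K, C]
Visit D; enqueue H → queue [E, G, K, C, H]
Visit E → queue [G, K, C, H]
Visit G; enqueue M → queue [K, C, H, M]
Visit K → queue [C, H, M]
Visit C → queue [H, M]
Visit H → queue [M]
Visit M → queue []

B, A, F, I, J, L, D, E, G, K, C, H, M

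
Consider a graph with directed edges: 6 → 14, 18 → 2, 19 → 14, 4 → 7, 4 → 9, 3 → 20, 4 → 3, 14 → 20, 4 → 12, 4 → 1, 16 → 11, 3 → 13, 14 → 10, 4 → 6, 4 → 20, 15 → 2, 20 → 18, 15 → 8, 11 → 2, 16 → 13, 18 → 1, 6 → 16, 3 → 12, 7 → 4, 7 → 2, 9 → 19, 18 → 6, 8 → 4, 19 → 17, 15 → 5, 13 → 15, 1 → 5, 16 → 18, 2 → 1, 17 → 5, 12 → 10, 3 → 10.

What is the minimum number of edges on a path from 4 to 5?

2

Level 0: 4
Level 1: 1, 3, 6, 7, 9, 12, 20
Level 2: 2, 5, 10, 13, 14, 16, 18, 19
Level 3: 11, 15, 17
Level 4: 8
5 first appears at level 2.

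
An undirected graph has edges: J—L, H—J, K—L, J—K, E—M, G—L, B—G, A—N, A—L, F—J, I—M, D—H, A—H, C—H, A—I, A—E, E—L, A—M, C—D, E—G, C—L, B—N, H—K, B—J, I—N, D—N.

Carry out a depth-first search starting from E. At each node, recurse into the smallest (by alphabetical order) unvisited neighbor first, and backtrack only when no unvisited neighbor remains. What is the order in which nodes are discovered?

E, A, H, C, D, N, B, G, L, J, F, K, I, M

Visit E
E → A
A → H
H → C
C → D
D → N
N → B
B → G
G → L
L → J
J → F
J → K
N → I
I → M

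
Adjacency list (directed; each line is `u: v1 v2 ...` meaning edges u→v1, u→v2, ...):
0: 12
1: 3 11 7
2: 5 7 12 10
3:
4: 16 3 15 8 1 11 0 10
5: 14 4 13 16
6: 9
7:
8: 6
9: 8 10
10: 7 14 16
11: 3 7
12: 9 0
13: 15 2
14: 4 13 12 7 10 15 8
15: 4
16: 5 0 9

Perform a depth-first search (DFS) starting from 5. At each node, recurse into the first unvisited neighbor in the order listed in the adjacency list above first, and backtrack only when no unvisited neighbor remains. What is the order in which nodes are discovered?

5 -> 14 -> 4 -> 16 -> 0 -> 12 -> 9 -> 8 -> 6 -> 10 -> 7 -> 3 -> 15 -> 1 -> 11 -> 13 -> 2

Visit 5
5 → 14
14 → 4
4 → 16
16 → 0
0 → 12
12 → 9
9 → 8
8 → 6
9 → 10
10 → 7
4 → 3
4 → 15
4 → 1
1 → 11
14 → 13
13 → 2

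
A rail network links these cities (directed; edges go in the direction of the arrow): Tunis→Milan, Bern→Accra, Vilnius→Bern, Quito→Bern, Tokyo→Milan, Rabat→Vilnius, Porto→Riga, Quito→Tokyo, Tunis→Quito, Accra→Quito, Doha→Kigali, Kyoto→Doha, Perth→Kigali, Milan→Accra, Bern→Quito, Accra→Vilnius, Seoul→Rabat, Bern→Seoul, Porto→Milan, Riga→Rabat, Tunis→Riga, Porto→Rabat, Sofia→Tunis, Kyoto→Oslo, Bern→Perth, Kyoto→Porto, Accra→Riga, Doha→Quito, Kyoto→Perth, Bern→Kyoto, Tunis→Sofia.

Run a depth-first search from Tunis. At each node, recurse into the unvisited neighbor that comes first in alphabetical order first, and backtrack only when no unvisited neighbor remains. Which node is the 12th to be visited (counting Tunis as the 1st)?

Rabat

Visit Tunis
Tunis → Milan
Milan → Accra
Accra → Quito
Quito → Bern
Bern → Kyoto
Kyoto → Doha
Doha → Kigali
Kyoto → Oslo
Kyoto → Perth
Kyoto → Porto
Porto → Rabat
Rabat → Vilnius
Porto → Riga
Bern → Seoul
Quito → Tokyo
Tunis → Sofia

Visit order: Tunis, Milan, Accra, Quito, Bern, Kyoto, Doha, Kigali, Oslo, Perth, Porto, Rabat, Vilnius, Riga, Seoul, Tokyo, Sofia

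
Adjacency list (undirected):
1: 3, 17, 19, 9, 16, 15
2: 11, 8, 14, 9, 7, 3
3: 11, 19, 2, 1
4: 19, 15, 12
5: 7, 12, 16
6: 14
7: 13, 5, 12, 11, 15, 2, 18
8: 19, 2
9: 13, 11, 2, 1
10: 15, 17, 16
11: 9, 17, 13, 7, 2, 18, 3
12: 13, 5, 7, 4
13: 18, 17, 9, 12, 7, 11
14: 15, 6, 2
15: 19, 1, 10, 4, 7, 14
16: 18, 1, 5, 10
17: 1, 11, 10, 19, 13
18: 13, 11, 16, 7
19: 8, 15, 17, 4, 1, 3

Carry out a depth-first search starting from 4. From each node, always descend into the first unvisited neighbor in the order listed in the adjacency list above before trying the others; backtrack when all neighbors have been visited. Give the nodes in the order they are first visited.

Visit 4
4 → 19
19 → 8
8 → 2
2 → 11
11 → 9
9 → 13
13 → 18
18 → 16
16 → 1
1 → 3
1 → 17
17 → 10
10 → 15
15 → 7
7 → 5
5 → 12
15 → 14
14 → 6

4 19 8 2 11 9 13 18 16 1 3 17 10 15 7 5 12 14 6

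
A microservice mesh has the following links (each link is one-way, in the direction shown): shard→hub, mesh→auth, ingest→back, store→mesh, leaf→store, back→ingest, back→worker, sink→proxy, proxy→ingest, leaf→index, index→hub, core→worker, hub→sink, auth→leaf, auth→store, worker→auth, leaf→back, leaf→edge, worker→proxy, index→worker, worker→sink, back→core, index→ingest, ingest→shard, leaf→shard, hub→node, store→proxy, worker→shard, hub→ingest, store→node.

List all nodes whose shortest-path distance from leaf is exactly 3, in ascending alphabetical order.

auth, sink

Level 0: leaf
Level 1: back, edge, index, shard, store
Level 2: core, hub, ingest, mesh, node, proxy, worker
Level 3: auth, sink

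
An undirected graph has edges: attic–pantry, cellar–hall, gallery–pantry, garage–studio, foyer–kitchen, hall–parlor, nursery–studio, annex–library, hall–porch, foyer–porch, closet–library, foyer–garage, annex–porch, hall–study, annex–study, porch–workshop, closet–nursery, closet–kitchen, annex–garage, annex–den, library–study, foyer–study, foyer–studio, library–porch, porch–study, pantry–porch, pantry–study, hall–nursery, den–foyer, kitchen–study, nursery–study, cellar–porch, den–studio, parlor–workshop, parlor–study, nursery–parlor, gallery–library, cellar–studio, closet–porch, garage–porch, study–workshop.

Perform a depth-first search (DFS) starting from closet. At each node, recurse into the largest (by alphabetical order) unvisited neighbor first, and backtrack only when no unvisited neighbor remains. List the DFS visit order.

closet porch workshop study parlor nursery studio garage foyer kitchen den annex library gallery pantry attic cellar hall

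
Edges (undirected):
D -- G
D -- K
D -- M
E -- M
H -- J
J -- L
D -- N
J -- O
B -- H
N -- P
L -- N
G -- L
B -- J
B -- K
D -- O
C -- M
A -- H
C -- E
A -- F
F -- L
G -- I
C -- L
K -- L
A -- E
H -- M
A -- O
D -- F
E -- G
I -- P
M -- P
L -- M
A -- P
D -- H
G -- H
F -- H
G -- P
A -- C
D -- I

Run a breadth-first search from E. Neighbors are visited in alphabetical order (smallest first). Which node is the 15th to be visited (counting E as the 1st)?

N

Visit E; enqueue A, C, G, M → queue [A, C, G, M]
Visit A; enqueue F, H, O, P → queue [C, G, M, F, H, O, P]
Visit C; enqueue L → queue [G, M, F, H, O, P, L]
Visit G; enqueue D, I → queue [M, F, H, O, P, L, D, I]
Visit M → queue [F, H, O, P, L, D, I]
Visit F → queue [H, O, P, L, D, I]
Visit H; enqueue B, J → queue [O, P, L, D, I, B, J]
Visit O → queue [P, L, D, I, B, J]
Visit P; enqueue N → queue [L, D, I, B, J, N]
Visit L; enqueue K → queue [D, I, B, J, N, K]
Visit D → queue [I, B, J, N, K]
Visit I → queue [B, J, N, K]
Visit B → queue [J, N, K]
Visit J → queue [N, K]
Visit N → queue [K]
Visit K → queue []

Visit order: E, A, C, G, M, F, H, O, P, L, D, I, B, J, N, K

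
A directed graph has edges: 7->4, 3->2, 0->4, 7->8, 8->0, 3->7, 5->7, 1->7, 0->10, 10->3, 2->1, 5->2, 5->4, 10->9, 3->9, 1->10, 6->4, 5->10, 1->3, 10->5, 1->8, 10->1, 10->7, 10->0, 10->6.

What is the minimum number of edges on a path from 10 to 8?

Level 0: 10
Level 1: 0, 1, 3, 5, 6, 7, 9
Level 2: 2, 4, 8
8 first appears at level 2.

2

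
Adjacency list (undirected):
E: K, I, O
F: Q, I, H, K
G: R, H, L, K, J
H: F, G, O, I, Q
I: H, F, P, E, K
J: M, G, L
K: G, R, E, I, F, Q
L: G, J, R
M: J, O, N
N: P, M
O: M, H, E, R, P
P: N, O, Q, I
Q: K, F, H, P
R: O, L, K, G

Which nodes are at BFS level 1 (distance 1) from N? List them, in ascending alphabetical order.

M, P

Level 0: N
Level 1: M, P
Level 2: I, J, O, Q
Level 3: E, F, G, H, K, L, R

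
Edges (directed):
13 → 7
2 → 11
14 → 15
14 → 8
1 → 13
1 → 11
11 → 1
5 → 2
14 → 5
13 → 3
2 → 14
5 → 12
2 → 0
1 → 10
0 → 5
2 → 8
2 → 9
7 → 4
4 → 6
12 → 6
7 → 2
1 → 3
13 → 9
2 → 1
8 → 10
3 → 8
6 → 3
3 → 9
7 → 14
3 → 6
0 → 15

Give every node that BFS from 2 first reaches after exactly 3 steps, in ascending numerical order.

Level 0: 2
Level 1: 0, 1, 8, 9, 11, 14
Level 2: 3, 5, 10, 13, 15
Level 3: 6, 7, 12
Level 4: 4

6, 7, 12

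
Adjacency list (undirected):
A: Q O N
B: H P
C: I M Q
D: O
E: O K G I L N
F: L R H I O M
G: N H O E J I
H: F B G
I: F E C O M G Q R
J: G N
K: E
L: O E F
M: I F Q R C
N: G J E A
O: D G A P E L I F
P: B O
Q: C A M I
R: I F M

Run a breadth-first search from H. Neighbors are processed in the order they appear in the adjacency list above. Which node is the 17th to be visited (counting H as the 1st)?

Visit H; enqueue F, B, G → queue [F, B, G]
Visit F; enqueue L, R, I, O, M → queue [B, G, L, R, I, O, M]
Visit B; enqueue P → queue [G, L, R, I, O, M, P]
Visit G; enqueue N, E, J → queue [L, R, I, O, M, P, N, E, J]
Visit L → queue [R, I, O, M, P, N, E, J]
Visit R → queue [I, O, M, P, N, E, J]
Visit I; enqueue C, Q → queue [O, M, P, N, E, J, C, Q]
Visit O; enqueue D, A → queue [M, P, N, E, J, C, Q, D, A]
Visit M → queue [P, N, E, J, C, Q, D, A]
Visit P → queue [N, E, J, C, Q, D, A]
Visit N → queue [E, J, C, Q, D, A]
Visit E; enqueue K → queue [J, C, Q, D, A, K]
Visit J → queue [C, Q, D, A, K]
Visit C → queue [Q, D, A, K]
Visit Q → queue [D, A, K]
Visit D → queue [A, K]
Visit A → queue [K]
Visit K → queue []

Visit order: H, F, B, G, L, R, I, O, M, P, N, E, J, C, Q, D, A, K

A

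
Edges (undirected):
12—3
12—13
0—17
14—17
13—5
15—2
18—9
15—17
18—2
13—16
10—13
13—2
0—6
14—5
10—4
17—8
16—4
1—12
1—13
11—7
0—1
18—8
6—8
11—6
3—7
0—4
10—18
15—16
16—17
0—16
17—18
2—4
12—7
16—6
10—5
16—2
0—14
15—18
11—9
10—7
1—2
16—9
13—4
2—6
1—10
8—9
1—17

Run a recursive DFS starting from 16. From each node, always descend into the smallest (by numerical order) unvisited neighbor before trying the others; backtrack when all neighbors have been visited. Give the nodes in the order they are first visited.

16 -> 0 -> 1 -> 2 -> 4 -> 10 -> 5 -> 13 -> 12 -> 3 -> 7 -> 11 -> 6 -> 8 -> 9 -> 18 -> 15 -> 17 -> 14

Visit 16
16 → 0
0 → 1
1 → 2
2 → 4
4 → 10
10 → 5
5 → 13
13 → 12
12 → 3
3 → 7
7 → 11
11 → 6
6 → 8
8 → 9
9 → 18
18 → 15
15 → 17
17 → 14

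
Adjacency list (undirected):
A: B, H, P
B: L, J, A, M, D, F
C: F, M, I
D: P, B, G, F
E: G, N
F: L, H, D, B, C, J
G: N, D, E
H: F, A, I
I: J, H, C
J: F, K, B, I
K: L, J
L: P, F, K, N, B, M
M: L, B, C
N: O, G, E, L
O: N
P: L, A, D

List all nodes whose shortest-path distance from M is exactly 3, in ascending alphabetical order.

Level 0: M
Level 1: B, C, L
Level 2: A, D, F, I, J, K, N, P
Level 3: E, G, H, O

E, G, H, O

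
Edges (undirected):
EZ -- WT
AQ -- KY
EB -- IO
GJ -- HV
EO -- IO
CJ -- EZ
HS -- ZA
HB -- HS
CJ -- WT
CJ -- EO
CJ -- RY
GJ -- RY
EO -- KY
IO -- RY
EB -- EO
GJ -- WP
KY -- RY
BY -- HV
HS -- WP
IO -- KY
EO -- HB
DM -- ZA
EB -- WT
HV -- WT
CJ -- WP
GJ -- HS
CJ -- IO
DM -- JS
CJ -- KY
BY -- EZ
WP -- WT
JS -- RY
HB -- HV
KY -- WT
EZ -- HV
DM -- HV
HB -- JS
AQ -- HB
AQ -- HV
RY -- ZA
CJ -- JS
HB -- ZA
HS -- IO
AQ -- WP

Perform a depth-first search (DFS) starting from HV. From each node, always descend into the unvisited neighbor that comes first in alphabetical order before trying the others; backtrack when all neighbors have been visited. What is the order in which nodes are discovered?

Visit HV
HV → AQ
AQ → HB
HB → EO
EO → CJ
CJ → EZ
EZ → BY
EZ → WT
WT → EB
EB → IO
IO → HS
HS → GJ
GJ → RY
RY → JS
JS → DM
DM → ZA
RY → KY
GJ → WP

HV, AQ, HB, EO, CJ, EZ, BY, WT, EB, IO, HS, GJ, RY, JS, DM, ZA, KY, WP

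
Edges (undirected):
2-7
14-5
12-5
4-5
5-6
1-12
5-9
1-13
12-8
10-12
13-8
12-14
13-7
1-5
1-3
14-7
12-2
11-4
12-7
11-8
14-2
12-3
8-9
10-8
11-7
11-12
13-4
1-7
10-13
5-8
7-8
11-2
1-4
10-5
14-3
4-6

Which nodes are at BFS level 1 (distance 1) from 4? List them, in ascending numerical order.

1, 5, 6, 11, 13

Level 0: 4
Level 1: 1, 5, 6, 11, 13
Level 2: 2, 3, 7, 8, 9, 10, 12, 14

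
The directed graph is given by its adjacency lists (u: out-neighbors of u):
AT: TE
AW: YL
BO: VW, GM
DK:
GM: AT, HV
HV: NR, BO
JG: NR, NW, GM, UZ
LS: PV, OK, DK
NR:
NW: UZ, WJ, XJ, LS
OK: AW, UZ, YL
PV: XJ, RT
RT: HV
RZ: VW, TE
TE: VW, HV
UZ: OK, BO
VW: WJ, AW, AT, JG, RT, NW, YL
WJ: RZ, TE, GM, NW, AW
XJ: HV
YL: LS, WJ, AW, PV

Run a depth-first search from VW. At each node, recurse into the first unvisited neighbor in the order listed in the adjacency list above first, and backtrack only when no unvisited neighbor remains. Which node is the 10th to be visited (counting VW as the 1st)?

Visit VW
VW → WJ
WJ → RZ
RZ → TE
TE → HV
HV → NR
HV → BO
BO → GM
GM → AT
WJ → NW
NW → UZ
UZ → OK
OK → AW
AW → YL
YL → LS
LS → PV
PV → XJ
PV → RT
LS → DK
VW → JG

Visit order: VW, WJ, RZ, TE, HV, NR, BO, GM, AT, NW, UZ, OK, AW, YL, LS, PV, XJ, RT, DK, JG

NW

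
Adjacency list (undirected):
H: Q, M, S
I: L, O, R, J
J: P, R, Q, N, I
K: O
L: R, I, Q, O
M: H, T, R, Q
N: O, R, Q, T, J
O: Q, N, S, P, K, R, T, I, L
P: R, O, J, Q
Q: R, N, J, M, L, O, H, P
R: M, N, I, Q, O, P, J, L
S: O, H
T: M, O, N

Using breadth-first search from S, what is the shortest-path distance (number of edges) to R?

Level 0: S
Level 1: H, O
Level 2: I, K, L, M, N, P, Q, R, T
Level 3: J
R first appears at level 2.

2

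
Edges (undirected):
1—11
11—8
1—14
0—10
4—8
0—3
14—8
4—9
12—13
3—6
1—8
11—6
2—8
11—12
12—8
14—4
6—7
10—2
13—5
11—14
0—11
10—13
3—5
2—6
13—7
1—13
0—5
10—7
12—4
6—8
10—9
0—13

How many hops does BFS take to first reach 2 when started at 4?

2

Level 0: 4
Level 1: 8, 9, 12, 14
Level 2: 1, 2, 6, 10, 11, 13
Level 3: 0, 3, 5, 7
2 first appears at level 2.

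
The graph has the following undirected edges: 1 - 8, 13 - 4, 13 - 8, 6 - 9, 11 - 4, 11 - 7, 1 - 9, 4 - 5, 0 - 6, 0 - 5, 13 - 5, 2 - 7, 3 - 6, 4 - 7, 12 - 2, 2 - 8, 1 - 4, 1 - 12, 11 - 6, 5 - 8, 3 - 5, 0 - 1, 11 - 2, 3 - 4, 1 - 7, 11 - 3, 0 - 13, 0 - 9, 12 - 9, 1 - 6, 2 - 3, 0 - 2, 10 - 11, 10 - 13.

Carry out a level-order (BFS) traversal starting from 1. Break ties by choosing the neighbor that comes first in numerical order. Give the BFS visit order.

Visit 1; enqueue 0, 4, 6, 7, 8, 9, 12 → queue [0, 4, 6, 7, 8, 9, 12]
Visit 0; enqueue 2, 5, 13 → queue [4, 6, 7, 8, 9, 12, 2, 5, 13]
Visit 4; enqueue 3, 11 → queue [6, 7, 8, 9, 12, 2, 5, 13, 3, 11]
Visit 6 → queue [7, 8, 9, 12, 2, 5, 13, 3, 11]
Visit 7 → queue [8, 9, 12, 2, 5, 13, 3, 11]
Visit 8 → queue [9, 12, 2, 5, 13, 3, 11]
Visit 9 → queue [12, 2, 5, 13, 3, 11]
Visit 12 → queue [2, 5, 13, 3, 11]
Visit 2 → queue [5, 13, 3, 11]
Visit 5 → queue [13, 3, 11]
Visit 13; enqueue 10 → queue [3, 11, 10]
Visit 3 → queue [11, 10]
Visit 11 → queue [10]
Visit 10 → queue []

1 → 0 → 4 → 6 → 7 → 8 → 9 → 12 → 2 → 5 → 13 → 3 → 11 → 10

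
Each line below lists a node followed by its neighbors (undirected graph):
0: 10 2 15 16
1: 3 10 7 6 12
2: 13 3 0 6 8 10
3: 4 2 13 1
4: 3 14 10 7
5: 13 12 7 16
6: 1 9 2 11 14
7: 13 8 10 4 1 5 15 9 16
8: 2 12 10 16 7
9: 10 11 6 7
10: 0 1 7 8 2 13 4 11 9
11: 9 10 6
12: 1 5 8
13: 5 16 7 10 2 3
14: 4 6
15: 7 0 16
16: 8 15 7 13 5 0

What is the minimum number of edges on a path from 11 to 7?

2

Level 0: 11
Level 1: 6, 9, 10
Level 2: 0, 1, 2, 4, 7, 8, 13, 14
Level 3: 3, 5, 12, 15, 16
7 first appears at level 2.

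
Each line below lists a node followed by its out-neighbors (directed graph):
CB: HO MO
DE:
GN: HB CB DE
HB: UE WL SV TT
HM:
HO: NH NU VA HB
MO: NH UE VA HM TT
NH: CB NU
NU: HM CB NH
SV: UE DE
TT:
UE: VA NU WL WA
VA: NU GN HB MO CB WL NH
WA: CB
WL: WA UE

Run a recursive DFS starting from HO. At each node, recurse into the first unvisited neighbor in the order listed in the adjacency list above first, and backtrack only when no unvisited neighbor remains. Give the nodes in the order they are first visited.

HO NH CB MO UE VA NU HM GN HB WL WA SV DE TT

Visit HO
HO → NH
NH → CB
CB → MO
MO → UE
UE → VA
VA → NU
NU → HM
VA → GN
GN → HB
HB → WL
WL → WA
HB → SV
SV → DE
HB → TT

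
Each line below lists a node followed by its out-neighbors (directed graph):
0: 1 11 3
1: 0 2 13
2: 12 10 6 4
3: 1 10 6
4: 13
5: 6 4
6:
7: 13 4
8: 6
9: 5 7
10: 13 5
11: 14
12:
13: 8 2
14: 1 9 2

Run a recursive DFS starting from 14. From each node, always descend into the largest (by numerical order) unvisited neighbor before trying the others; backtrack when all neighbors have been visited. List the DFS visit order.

14, 9, 7, 13, 8, 6, 2, 12, 10, 5, 4, 1, 0, 11, 3

Visit 14
14 → 9
9 → 7
7 → 13
13 → 8
8 → 6
13 → 2
2 → 12
2 → 10
10 → 5
5 → 4
14 → 1
1 → 0
0 → 11
0 → 3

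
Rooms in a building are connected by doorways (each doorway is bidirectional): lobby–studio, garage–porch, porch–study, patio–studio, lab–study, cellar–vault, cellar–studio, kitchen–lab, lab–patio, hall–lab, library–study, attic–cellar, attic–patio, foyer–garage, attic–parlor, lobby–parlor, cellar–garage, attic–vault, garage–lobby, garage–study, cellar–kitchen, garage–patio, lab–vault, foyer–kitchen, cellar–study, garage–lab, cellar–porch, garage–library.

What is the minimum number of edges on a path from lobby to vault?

Level 0: lobby
Level 1: garage, parlor, studio
Level 2: attic, cellar, foyer, lab, library, patio, porch, study
Level 3: hall, kitchen, vault
vault first appears at level 3.

3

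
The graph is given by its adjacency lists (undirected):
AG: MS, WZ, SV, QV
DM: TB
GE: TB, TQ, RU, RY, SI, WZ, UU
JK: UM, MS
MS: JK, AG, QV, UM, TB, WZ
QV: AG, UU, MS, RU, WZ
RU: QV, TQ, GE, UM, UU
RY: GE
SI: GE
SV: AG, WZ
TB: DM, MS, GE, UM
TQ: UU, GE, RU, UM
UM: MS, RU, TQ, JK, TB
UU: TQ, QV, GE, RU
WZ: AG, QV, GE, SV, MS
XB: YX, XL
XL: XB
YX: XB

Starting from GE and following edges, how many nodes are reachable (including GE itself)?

15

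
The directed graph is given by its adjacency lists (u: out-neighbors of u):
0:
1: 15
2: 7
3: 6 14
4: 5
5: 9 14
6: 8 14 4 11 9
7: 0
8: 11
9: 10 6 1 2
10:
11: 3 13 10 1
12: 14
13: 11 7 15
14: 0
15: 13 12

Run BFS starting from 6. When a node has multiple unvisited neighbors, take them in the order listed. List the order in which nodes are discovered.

Visit 6; enqueue 8, 14, 4, 11, 9 → queue [8, 14, 4, 11, 9]
Visit 8 → queue [14, 4, 11, 9]
Visit 14; enqueue 0 → queue [4, 11, 9, 0]
Visit 4; enqueue 5 → queue [11, 9, 0, 5]
Visit 11; enqueue 3, 13, 10, 1 → queue [9, 0, 5, 3, 13, 10, 1]
Visit 9; enqueue 2 → queue [0, 5, 3, 13, 10, 1, 2]
Visit 0 → queue [5, 3, 13, 10, 1, 2]
Visit 5 → queue [3, 13, 10, 1, 2]
Visit 3 → queue [13, 10, 1, 2]
Visit 13; enqueue 7, 15 → queue [10, 1, 2, 7, 15]
Visit 10 → queue [1, 2, 7, 15]
Visit 1 → queue [2, 7, 15]
Visit 2 → queue [7, 15]
Visit 7 → queue [15]
Visit 15; enqueue 12 → queue [12]
Visit 12 → queue []

6, 8, 14, 4, 11, 9, 0, 5, 3, 13, 10, 1, 2, 7, 15, 12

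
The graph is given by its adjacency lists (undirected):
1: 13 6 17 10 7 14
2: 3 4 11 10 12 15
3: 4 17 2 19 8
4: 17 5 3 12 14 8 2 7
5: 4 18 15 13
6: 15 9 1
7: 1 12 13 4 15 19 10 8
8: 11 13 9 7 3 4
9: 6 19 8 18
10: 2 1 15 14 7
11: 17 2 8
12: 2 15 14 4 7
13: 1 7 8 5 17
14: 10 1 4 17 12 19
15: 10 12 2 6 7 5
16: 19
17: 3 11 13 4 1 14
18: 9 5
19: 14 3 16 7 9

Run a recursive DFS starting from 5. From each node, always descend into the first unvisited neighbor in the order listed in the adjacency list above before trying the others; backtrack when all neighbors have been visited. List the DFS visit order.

5 -> 4 -> 17 -> 3 -> 2 -> 11 -> 8 -> 13 -> 1 -> 6 -> 15 -> 10 -> 14 -> 12 -> 7 -> 19 -> 16 -> 9 -> 18

Visit 5
5 → 4
4 → 17
17 → 3
3 → 2
2 → 11
11 → 8
8 → 13
13 → 1
1 → 6
6 → 15
15 → 10
10 → 14
14 → 12
12 → 7
7 → 19
19 → 16
19 → 9
9 → 18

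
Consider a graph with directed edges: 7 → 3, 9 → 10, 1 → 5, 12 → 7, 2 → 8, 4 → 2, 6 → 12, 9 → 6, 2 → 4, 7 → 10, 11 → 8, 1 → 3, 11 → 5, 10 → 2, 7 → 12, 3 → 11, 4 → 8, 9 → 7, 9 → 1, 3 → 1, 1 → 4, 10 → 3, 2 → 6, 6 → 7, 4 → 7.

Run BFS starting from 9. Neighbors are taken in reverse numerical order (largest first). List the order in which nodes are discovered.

9, 10, 7, 6, 1, 3, 2, 12, 5, 4, 11, 8

Visit 9; enqueue 10, 7, 6, 1 → queue [10, 7, 6, 1]
Visit 10; enqueue 3, 2 → queue [7, 6, 1, 3, 2]
Visit 7; enqueue 12 → queue [6, 1, 3, 2, 12]
Visit 6 → queue [1, 3, 2, 12]
Visit 1; enqueue 5, 4 → queue [3, 2, 12, 5, 4]
Visit 3; enqueue 11 → queue [2, 12, 5, 4, 11]
Visit 2; enqueue 8 → queue [12, 5, 4, 11, 8]
Visit 12 → queue [5, 4, 11, 8]
Visit 5 → queue [4, 11, 8]
Visit 4 → queue [11, 8]
Visit 11 → queue [8]
Visit 8 → queue []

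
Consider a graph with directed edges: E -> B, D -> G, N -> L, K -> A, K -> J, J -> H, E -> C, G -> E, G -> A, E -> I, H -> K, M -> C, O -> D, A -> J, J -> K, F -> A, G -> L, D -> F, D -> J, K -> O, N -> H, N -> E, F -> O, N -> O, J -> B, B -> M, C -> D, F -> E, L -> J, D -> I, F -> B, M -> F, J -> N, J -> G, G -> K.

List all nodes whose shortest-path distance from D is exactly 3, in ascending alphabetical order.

C, M

Level 0: D
Level 1: F, G, I, J
Level 2: A, B, E, H, K, L, N, O
Level 3: C, M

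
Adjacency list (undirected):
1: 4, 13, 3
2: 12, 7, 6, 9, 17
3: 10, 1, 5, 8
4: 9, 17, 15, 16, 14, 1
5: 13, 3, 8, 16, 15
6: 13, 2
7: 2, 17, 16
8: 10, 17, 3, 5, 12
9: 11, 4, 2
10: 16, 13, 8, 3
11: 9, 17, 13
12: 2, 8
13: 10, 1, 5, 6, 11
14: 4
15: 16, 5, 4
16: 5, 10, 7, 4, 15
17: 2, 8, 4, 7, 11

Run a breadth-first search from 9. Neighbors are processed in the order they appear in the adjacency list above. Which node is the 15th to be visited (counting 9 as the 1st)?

Visit 9; enqueue 11, 4, 2 → queue [11, 4, 2]
Visit 11; enqueue 17, 13 → queue [4, 2, 17, 13]
Visit 4; enqueue 15, 16, 14, 1 → queue [2, 17, 13, 15, 16, 14, 1]
Visit 2; enqueue 12, 7, 6 → queue [17, 13, 15, 16, 14, 1, 12, 7, 6]
Visit 17; enqueue 8 → queue [13, 15, 16, 14, 1, 12, 7, 6, 8]
Visit 13; enqueue 10, 5 → queue [15, 16, 14, 1, 12, 7, 6, 8, 10, 5]
Visit 15 → queue [16, 14, 1, 12, 7, 6, 8, 10, 5]
Visit 16 → queue [14, 1, 12, 7, 6, 8, 10, 5]
Visit 14 → queue [1, 12, 7, 6, 8, 10, 5]
Visit 1; enqueue 3 → queue [12, 7, 6, 8, 10, 5, 3]
Visit 12 → queue [7, 6, 8, 10, 5, 3]
Visit 7 → queue [6, 8, 10, 5, 3]
Visit 6 → queue [8, 10, 5, 3]
Visit 8 → queue [10, 5, 3]
Visit 10 → queue [5, 3]
Visit 5 → queue [3]
Visit 3 → queue []

Visit order: 9, 11, 4, 2, 17, 13, 15, 16, 14, 1, 12, 7, 6, 8, 10, 5, 3

10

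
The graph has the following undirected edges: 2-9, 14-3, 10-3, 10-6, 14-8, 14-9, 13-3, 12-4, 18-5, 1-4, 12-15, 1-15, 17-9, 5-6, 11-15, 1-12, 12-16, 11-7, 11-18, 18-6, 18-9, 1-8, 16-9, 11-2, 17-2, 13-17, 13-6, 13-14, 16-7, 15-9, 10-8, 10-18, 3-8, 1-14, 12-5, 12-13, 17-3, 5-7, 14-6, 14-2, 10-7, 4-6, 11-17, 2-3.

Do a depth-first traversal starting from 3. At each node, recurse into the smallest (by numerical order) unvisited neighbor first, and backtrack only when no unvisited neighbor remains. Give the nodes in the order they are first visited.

3, 2, 9, 14, 1, 4, 6, 5, 7, 10, 8, 18, 11, 15, 12, 13, 17, 16

Visit 3
3 → 2
2 → 9
9 → 14
14 → 1
1 → 4
4 → 6
6 → 5
5 → 7
7 → 10
10 → 8
10 → 18
18 → 11
11 → 15
15 → 12
12 → 13
13 → 17
12 → 16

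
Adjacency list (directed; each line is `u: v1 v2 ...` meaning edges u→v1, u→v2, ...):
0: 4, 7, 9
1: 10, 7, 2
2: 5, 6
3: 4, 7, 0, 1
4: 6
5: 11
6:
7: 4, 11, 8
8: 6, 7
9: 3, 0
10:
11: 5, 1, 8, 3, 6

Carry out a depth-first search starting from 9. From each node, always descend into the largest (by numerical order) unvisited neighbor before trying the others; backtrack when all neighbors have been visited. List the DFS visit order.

Visit 9
9 → 3
3 → 7
7 → 11
11 → 8
8 → 6
11 → 5
11 → 1
1 → 10
1 → 2
7 → 4
3 → 0

9 -> 3 -> 7 -> 11 -> 8 -> 6 -> 5 -> 1 -> 10 -> 2 -> 4 -> 0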